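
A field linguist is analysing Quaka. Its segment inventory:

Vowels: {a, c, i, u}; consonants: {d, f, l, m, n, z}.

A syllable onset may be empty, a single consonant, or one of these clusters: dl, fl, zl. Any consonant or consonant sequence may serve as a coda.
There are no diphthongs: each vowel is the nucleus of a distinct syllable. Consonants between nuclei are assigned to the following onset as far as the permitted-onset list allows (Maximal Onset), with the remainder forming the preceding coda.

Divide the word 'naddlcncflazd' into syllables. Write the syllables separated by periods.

Vowels present: a, c, c, a; each is a nucleus, giving 4 syllables.
V1 /a/ – V2 /c/: cluster /ddl/ — the longest permitted-onset suffix is /dl/; onset = /dl/, preceding coda = /d/.
V2 /c/ – V3 /c/: just /n/ — single C goes to the following onset.
V3 /c/ – V4 /a/: /fl/ — entire cluster is a permitted onset → onset /fl/, coda ∅.

nad.dlc.nc.flazd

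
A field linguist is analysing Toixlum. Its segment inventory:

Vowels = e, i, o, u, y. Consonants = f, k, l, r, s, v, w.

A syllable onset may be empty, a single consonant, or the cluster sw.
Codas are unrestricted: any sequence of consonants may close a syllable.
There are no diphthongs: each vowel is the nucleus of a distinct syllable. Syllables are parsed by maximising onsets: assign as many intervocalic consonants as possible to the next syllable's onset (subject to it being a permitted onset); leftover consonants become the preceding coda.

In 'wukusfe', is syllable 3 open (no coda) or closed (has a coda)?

open

The vowels are u, u, e — 3 nuclei, so 3 syllables.
/u…u/ gap (V1→V2): just /k/ — single C goes to the following onset.
/u…e/ gap (V2→V3): /sf/ — longest licit onset from the right is /f/, leaving /s/ as coda.
Syllabification: wu.kus.fe.
Syllable 3 is /fe/; it ends in its nucleus with no coda, so it is open.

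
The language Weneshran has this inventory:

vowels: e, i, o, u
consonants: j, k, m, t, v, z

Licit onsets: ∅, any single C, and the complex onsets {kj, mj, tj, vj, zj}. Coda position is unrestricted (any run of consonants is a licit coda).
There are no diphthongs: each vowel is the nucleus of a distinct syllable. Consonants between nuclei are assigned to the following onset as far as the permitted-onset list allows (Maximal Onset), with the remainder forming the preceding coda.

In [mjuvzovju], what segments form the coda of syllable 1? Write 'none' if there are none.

v

The vowels are u, o, u — 3 nuclei, so 3 syllables.
Between /u/ (V1) and /o/ (V2): /vz/ — longest licit onset from the right is /z/, leaving /v/ as coda.
Between /o/ (V2) and /u/ (V3): cluster /vj/ — /vj/ is itself a permitted onset, so the whole cluster goes right; preceding coda = ∅.
Syllabification: mjuv.zo.vju.
Syllable 1 is /mjuv/: onset /mj/, nucleus /u/, coda /v/.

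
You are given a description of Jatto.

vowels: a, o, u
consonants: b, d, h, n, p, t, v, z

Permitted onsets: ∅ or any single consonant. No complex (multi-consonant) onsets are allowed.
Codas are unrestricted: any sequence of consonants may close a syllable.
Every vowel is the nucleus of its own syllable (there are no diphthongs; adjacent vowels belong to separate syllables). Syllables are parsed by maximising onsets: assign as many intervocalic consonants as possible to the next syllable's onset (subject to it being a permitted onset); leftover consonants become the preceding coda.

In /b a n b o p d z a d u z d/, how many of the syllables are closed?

3

The vowels are a, o, a, u — 4 nuclei, so 4 syllables.
/a…o/ gap (V1→V2): /nb/ — longest licit onset from the right is /b/, leaving /n/ as coda.
/o…a/ gap (V2→V3): /pdz/; trying suffixes from longest down, /z/ is the first permitted one, so coda /pd/ | onset /z/.
/a…u/ gap (V3→V4): /d/ → onset of the next syllable (single consonants are always licit onsets).
Result: ban.bopd.za.duzd.
Classifying each syllable: /ban/ (closed), /bopd/ (closed), /za/ (open), /duzd/ (closed).
Closed syllables: 3.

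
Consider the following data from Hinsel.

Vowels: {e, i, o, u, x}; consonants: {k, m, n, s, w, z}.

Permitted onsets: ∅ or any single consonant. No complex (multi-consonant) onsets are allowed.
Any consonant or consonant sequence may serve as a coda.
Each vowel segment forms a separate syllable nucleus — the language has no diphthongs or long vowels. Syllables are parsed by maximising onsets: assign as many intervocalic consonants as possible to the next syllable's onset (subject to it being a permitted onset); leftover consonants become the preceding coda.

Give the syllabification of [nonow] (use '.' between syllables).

no.now

Nuclei (vowels): o, o → 2 syllables.
/o…o/ gap (V1→V2): /n/ is a single consonant, so it becomes the next onset.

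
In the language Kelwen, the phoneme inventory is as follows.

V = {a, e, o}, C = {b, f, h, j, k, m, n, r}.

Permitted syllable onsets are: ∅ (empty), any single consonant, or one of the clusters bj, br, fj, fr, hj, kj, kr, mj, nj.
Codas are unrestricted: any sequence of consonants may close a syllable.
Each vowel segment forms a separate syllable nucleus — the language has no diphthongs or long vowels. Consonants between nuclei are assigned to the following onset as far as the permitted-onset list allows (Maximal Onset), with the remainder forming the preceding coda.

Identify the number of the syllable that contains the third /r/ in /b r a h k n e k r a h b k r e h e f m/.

Vowels present: a, e, a, e, e; each is a nucleus, giving 5 syllables.
/a…e/ gap (V1→V2): /hkn/ splits as /hk/ + /n/ (/n/ is the longest suffix that is a licit onset).
/e…a/ gap (V2→V3): /kr/ — entire cluster is a permitted onset → onset /kr/, coda ∅.
/a…e/ gap (V3→V4): /hbkr/; trying suffixes from longest down, /kr/ is the first permitted one, so coda /hb/ | onset /kr/.
/e…e/ gap (V4→V5): /h/ → onset of the next syllable (single consonants are always licit onsets).
So the parse is brahk.ne.krahb.kre.hefm.
The third /r/ is in the onset of syllable 4 (/kre/).

4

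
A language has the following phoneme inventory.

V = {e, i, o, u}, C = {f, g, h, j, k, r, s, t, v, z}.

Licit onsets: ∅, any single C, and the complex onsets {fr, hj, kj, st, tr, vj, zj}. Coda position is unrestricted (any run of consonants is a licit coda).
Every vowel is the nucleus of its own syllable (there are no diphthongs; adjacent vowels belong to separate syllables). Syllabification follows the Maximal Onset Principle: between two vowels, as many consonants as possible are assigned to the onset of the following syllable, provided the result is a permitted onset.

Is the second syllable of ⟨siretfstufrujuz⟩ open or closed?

closed

Nuclei (vowels): i, e, u, u, u → 5 syllables.
/i…e/ gap (V1→V2): /r/ is a single consonant, so it becomes the next onset.
/e…u/ gap (V2→V3): /tfst/; trying suffixes from longest down, /st/ is the first permitted one, so coda /tf/ | onset /st/.
/u…u/ gap (V3→V4): cluster /fr/ — /fr/ is itself a permitted onset, so the whole cluster goes right; preceding coda = ∅.
/u…u/ gap (V4→V5): just /j/ — single C goes to the following onset.
Result: si.retf.stu.fru.juz.
Syllable 2 is /retf/ with coda /tf/, so it is closed.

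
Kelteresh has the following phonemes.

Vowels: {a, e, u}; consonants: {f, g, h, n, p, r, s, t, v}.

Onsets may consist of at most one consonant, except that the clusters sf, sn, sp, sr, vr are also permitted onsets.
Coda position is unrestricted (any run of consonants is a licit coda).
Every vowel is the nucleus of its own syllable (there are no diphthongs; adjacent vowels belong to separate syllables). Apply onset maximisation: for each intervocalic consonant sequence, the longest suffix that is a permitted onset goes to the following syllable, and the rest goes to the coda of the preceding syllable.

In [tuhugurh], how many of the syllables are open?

2

Nuclei (vowels): u, u, u → 3 syllables.
Between /u/ (V1) and /u/ (V2): /h/ → onset of the next syllable (single consonants are always licit onsets).
Between /u/ (V2) and /u/ (V3): /g/ → onset of the next syllable (single consonants are always licit onsets).
Result: tu.hu.gurh.
Classifying each syllable: /tu/ (open), /hu/ (open), /gurh/ (closed).
Open syllables: 2.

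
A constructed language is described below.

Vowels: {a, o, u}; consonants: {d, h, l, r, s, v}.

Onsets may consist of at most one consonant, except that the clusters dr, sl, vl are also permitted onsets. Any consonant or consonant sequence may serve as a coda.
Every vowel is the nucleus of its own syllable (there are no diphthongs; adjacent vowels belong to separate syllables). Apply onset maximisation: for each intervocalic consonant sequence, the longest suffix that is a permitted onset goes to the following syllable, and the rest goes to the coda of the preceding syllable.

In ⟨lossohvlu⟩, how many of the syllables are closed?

2

Vowels present: o, o, u; each is a nucleus, giving 3 syllables.
V1 /o/ – V2 /o/: /ss/ — longest licit onset from the right is /s/, leaving /s/ as coda.
V2 /o/ – V3 /u/: cluster /hvl/ — the longest permitted-onset suffix is /vl/; onset = /vl/, preceding coda = /h/.
Putting it together: los.soh.vlu.
Classifying each syllable: /los/ (closed), /soh/ (closed), /vlu/ (open).
Closed syllables: 2.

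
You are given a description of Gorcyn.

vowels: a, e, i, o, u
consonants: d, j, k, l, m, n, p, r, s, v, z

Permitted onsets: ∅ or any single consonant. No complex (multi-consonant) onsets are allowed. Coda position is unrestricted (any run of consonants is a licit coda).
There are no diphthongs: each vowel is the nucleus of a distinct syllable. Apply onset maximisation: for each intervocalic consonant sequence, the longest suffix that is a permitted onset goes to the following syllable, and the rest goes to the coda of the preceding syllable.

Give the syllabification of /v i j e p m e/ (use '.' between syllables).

vi.jep.me

Vowels present: i, e, e; each is a nucleus, giving 3 syllables.
σ1/σ2 boundary: /j/ is a single consonant, so it becomes the next onset.
σ2/σ3 boundary: /pm/ — longest licit onset from the right is /m/, leaving /p/ as coda.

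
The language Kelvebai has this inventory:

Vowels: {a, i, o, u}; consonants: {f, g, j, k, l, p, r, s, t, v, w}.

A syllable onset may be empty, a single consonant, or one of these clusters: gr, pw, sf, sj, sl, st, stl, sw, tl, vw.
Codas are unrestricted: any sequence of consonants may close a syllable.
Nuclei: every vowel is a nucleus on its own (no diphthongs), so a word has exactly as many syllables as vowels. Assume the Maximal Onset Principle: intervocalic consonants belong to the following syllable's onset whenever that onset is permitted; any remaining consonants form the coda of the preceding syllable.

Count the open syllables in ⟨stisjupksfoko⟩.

The vowels are i, u, o, o — 4 nuclei, so 4 syllables.
V1 /i/ – V2 /u/: cluster /sj/ — /sj/ is itself a permitted onset, so the whole cluster goes right; preceding coda = ∅.
V2 /u/ – V3 /o/: /pksf/ splits as /pk/ + /sf/ (/sf/ is the longest suffix that is a licit onset).
V3 /o/ – V4 /o/: just /k/ — single C goes to the following onset.
Result: sti.sjupk.sfo.ko.
Classifying each syllable: /sti/ (open), /sjupk/ (closed), /sfo/ (open), /ko/ (open).
Open syllables: 3.

3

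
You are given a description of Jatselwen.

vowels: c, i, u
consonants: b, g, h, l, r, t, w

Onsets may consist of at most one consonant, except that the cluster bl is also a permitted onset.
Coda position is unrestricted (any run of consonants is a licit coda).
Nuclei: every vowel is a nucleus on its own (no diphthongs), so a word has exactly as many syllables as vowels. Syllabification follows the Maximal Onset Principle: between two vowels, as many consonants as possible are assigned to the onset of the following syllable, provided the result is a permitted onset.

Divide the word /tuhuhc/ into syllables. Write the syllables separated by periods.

Vowels present: u, u, c; each is a nucleus, giving 3 syllables.
V1 /u/ – V2 /u/: just /h/ — single C goes to the following onset.
V2 /u/ – V3 /c/: just /h/ — single C goes to the following onset.

tu.hu.hc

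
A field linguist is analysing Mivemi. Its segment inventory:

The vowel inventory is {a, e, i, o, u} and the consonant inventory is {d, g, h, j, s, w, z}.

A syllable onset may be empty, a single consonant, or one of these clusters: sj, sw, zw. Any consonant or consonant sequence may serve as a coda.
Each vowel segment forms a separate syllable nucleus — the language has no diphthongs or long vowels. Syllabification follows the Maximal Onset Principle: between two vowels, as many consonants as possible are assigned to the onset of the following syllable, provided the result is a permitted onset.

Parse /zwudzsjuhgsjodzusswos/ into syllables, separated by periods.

zwudz.sjuhg.sjod.zus.swos

Vowels present: u, u, o, u, o; each is a nucleus, giving 5 syllables.
Between /u/ (V1) and /u/ (V2): /dzsj/; trying suffixes from longest down, /sj/ is the first permitted one, so coda /dz/ | onset /sj/.
Between /u/ (V2) and /o/ (V3): /hgsj/ — longest licit onset from the right is /sj/, leaving /hg/ as coda.
Between /o/ (V3) and /u/ (V4): /dz/; trying suffixes from longest down, /z/ is the first permitted one, so coda /d/ | onset /z/.
Between /u/ (V4) and /o/ (V5): cluster /ssw/ — the longest permitted-onset suffix is /sw/; onset = /sw/, preceding coda = /s/.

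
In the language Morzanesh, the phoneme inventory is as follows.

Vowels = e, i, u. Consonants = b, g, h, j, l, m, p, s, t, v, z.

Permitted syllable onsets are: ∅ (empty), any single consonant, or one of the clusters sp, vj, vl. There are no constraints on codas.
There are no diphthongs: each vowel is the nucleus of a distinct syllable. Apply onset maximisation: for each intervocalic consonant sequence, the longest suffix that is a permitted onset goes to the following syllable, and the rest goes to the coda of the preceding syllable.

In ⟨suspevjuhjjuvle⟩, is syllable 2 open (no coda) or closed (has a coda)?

open

The vowels are u, e, u, u, e — 5 nuclei, so 5 syllables.
/u…e/ gap (V1→V2): /sp/ — entire cluster is a permitted onset → onset /sp/, coda ∅.
/e…u/ gap (V2→V3): cluster /vj/ — /vj/ is itself a permitted onset, so the whole cluster goes right; preceding coda = ∅.
/u…u/ gap (V3→V4): cluster /hjj/ — the longest permitted-onset suffix is /j/; onset = /j/, preceding coda = /hj/.
/u…e/ gap (V4→V5): /vl/ — entire cluster is a permitted onset → onset /vl/, coda ∅.
Result: su.spe.vjuhj.ju.vle.
Syllable 2 is /spe/; it ends in its nucleus with no coda, so it is open.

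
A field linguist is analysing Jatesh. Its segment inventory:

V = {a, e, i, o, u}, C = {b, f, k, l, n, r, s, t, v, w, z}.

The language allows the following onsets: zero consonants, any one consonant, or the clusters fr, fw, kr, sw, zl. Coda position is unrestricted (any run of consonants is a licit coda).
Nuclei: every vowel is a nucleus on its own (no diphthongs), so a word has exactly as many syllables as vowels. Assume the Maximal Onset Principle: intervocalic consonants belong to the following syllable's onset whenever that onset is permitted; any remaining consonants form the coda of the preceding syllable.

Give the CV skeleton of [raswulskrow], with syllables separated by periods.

The vowels are a, u, o — 3 nuclei, so 3 syllables.
V1 /a/ – V2 /u/: cluster /sw/ — /sw/ is itself a permitted onset, so the whole cluster goes right; preceding coda = ∅.
V2 /u/ – V3 /o/: /lskr/ splits as /ls/ + /kr/ (/kr/ is the longest suffix that is a licit onset).
Syllabification: ra.swuls.krow.
Mapping each syllable to C/V: /ra/ → CV, /swuls/ → CCVCC, /krow/ → CCVC.

CV.CCVCC.CCVC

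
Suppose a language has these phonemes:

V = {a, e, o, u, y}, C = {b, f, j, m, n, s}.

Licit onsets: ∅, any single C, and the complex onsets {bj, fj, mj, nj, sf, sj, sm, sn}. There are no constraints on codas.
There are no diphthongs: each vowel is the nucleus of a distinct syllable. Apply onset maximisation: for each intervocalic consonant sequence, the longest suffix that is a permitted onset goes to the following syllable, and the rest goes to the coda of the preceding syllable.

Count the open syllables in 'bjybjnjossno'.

Nuclei (vowels): y, o, o → 3 syllables.
/y…o/ gap (V1→V2): /bjnj/ — longest licit onset from the right is /nj/, leaving /bj/ as coda.
/o…o/ gap (V2→V3): /ssn/ — longest licit onset from the right is /sn/, leaving /s/ as coda.
Syllabification: bjybj.njos.sno.
Classifying each syllable: /bjybj/ (closed), /njos/ (closed), /sno/ (open).
Open syllables: 1.

1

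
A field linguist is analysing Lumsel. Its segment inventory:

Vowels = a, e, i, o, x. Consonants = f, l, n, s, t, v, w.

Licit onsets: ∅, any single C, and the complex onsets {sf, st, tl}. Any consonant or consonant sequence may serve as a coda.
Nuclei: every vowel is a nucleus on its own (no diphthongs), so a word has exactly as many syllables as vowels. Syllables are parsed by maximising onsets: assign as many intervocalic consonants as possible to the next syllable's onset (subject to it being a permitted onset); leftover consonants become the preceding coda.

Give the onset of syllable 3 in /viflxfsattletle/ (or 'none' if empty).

s

Vowels present: i, x, a, e, e; each is a nucleus, giving 5 syllables.
/i…x/ gap (V1→V2): /fl/ — longest licit onset from the right is /l/, leaving /f/ as coda.
/x…a/ gap (V2→V3): /fs/ — longest licit onset from the right is /s/, leaving /f/ as coda.
/a…e/ gap (V3→V4): /ttl/ splits as /t/ + /tl/ (/tl/ is the longest suffix that is a licit onset).
/e…e/ gap (V4→V5): cluster /tl/ — /tl/ is itself a permitted onset, so the whole cluster goes right; preceding coda = ∅.
So the parse is vif.lxf.sat.tle.tle.
Syllable 3 is /sat/: onset /s/, nucleus /a/, coda /t/.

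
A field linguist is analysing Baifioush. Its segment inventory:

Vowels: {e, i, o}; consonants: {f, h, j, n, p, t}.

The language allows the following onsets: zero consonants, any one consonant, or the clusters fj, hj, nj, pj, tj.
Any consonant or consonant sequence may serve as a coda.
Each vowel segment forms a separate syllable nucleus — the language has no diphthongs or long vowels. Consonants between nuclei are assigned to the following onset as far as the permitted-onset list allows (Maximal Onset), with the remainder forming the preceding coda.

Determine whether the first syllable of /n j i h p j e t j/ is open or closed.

The vowels are i, e — 2 nuclei, so 2 syllables.
Between /i/ (V1) and /e/ (V2): cluster /hpj/ — the longest permitted-onset suffix is /pj/; onset = /pj/, preceding coda = /h/.
So the parse is njih.pjetj.
Syllable 1 is /njih/ with coda /h/, so it is closed.

closed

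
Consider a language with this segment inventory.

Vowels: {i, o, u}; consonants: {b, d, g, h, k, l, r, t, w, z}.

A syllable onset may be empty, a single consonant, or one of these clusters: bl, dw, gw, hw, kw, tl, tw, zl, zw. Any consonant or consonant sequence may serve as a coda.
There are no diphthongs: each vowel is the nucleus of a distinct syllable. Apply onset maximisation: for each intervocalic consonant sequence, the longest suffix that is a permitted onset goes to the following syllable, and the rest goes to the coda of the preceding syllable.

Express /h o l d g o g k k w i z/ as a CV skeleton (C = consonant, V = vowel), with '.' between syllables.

CVCC.CVCC.CCVC

Vowels present: o, o, i; each is a nucleus, giving 3 syllables.
V1 /o/ – V2 /o/: /ldg/; trying suffixes from longest down, /g/ is the first permitted one, so coda /ld/ | onset /g/.
V2 /o/ – V3 /i/: cluster /gkkw/ — the longest permitted-onset suffix is /kw/; onset = /kw/, preceding coda = /gk/.
So the parse is hold.gogk.kwiz.
Mapping each syllable to C/V: /hold/ → CVCC, /gogk/ → CVCC, /kwiz/ → CCVC.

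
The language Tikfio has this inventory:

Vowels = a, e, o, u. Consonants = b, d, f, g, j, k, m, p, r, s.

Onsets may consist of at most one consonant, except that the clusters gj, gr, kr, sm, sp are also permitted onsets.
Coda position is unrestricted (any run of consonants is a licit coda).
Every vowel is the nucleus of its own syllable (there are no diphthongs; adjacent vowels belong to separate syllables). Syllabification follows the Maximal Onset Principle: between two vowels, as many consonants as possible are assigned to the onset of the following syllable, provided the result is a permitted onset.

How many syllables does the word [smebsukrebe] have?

4

Vowels present: e, u, e, e; each is a nucleus, giving 4 syllables.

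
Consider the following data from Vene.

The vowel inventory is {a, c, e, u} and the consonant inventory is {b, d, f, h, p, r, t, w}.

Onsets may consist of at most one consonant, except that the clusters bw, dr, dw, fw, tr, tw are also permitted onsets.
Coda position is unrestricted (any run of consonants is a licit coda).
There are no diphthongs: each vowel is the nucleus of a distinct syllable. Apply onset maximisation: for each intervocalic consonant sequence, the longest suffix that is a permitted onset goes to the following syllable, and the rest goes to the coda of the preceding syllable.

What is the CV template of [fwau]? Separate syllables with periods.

Vowels present: a, u; each is a nucleus, giving 2 syllables.
V1 /a/ – V2 /u/: hiatus — the boundary sits between the two vowels.
Putting it together: fwa.u.
Mapping each syllable to C/V: /fwa/ → CCV, /u/ → V.

CCV.V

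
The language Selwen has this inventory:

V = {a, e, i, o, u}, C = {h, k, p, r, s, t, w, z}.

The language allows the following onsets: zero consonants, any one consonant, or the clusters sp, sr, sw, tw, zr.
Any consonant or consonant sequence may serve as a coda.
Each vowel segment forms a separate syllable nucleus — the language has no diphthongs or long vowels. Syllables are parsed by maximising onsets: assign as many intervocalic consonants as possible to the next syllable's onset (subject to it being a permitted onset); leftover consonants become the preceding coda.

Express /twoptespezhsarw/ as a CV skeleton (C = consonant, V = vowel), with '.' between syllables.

Nuclei (vowels): o, e, e, a → 4 syllables.
Between /o/ (V1) and /e/ (V2): /pt/ — longest licit onset from the right is /t/, leaving /p/ as coda.
Between /e/ (V2) and /e/ (V3): /sp/ is a licit onset in full, so it all attaches to the next syllable.
Between /e/ (V3) and /a/ (V4): /zhs/; trying suffixes from longest down, /s/ is the first permitted one, so coda /zh/ | onset /s/.
Putting it together: twop.te.spezh.sarw.
Mapping each syllable to C/V: /twop/ → CCVC, /te/ → CV, /spezh/ → CCVCC, /sarw/ → CVCC.

CCVC.CV.CCVCC.CVCC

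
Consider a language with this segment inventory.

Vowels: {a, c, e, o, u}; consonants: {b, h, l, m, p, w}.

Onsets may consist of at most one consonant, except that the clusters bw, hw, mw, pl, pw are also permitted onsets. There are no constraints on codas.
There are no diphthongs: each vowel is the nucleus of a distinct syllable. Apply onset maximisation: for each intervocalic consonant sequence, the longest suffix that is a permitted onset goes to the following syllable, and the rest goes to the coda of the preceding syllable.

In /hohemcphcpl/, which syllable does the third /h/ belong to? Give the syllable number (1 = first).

4

Nuclei (vowels): o, e, c, c → 4 syllables.
Between /o/ (V1) and /e/ (V2): just /h/ — single C goes to the following onset.
Between /e/ (V2) and /c/ (V3): /m/ is a single consonant, so it becomes the next onset.
Between /c/ (V3) and /c/ (V4): cluster /ph/ — the longest permitted-onset suffix is /h/; onset = /h/, preceding coda = /p/.
Result: ho.he.mcp.hcpl.
The third /h/ is in the onset of syllable 4 (/hcpl/).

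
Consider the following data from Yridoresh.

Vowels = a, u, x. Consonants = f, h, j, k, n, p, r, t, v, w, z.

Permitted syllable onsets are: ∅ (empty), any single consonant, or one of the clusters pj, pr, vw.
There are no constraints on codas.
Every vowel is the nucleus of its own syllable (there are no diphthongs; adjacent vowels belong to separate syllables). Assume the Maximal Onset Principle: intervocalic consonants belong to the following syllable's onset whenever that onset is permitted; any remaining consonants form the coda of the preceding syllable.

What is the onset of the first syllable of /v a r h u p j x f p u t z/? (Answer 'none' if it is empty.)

v

Nuclei (vowels): a, u, x, u → 4 syllables.
V1 /a/ – V2 /u/: /rh/ splits as /r/ + /h/ (/h/ is the longest suffix that is a licit onset).
V2 /u/ – V3 /x/: /pj/ is a licit onset in full, so it all attaches to the next syllable.
V3 /x/ – V4 /u/: /fp/ splits as /f/ + /p/ (/p/ is the longest suffix that is a licit onset).
Syllabification: var.hu.pjxf.putz.
Syllable 1 is /var/: onset /v/, nucleus /a/, coda /r/.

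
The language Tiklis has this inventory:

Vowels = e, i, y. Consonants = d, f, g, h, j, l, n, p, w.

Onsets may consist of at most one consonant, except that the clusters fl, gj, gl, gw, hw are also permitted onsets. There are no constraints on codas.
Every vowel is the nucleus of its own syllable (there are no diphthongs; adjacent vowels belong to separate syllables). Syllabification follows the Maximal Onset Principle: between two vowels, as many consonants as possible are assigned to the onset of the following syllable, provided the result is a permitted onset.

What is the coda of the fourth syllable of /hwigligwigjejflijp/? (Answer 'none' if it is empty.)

j

Vowels present: i, i, i, e, i; each is a nucleus, giving 5 syllables.
/i…i/ gap (V1→V2): cluster /gl/ — /gl/ is itself a permitted onset, so the whole cluster goes right; preceding coda = ∅.
/i…i/ gap (V2→V3): /gw/ is a licit onset in full, so it all attaches to the next syllable.
/i…e/ gap (V3→V4): cluster /gj/ — /gj/ is itself a permitted onset, so the whole cluster goes right; preceding coda = ∅.
/e…i/ gap (V4→V5): cluster /jfl/ — the longest permitted-onset suffix is /fl/; onset = /fl/, preceding coda = /j/.
Putting it together: hwi.gli.gwi.gjej.flijp.
Syllable 4 is /gjej/: onset /gj/, nucleus /e/, coda /j/.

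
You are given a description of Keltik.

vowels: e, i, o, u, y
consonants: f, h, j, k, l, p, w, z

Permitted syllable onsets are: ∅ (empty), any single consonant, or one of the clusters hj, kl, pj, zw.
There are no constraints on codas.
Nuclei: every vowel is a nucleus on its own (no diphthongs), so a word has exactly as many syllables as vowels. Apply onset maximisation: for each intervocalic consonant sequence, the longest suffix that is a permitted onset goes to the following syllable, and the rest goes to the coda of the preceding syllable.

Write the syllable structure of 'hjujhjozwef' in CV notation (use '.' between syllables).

CCVC.CCV.CCVC

Vowels present: u, o, e; each is a nucleus, giving 3 syllables.
V1 /u/ – V2 /o/: /jhj/ — longest licit onset from the right is /hj/, leaving /j/ as coda.
V2 /o/ – V3 /e/: /zw/ is a licit onset in full, so it all attaches to the next syllable.
Putting it together: hjuj.hjo.zwef.
Mapping each syllable to C/V: /hjuj/ → CCVC, /hjo/ → CCV, /zwef/ → CCVC.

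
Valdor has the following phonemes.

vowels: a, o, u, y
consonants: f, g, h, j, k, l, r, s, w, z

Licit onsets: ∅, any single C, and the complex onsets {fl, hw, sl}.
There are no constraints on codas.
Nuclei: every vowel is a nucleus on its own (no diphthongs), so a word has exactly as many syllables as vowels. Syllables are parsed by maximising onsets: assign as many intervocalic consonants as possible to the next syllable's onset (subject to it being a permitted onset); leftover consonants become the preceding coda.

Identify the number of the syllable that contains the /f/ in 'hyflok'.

Vowels present: y, o; each is a nucleus, giving 2 syllables.
σ1/σ2 boundary: cluster /fl/ — /fl/ is itself a permitted onset, so the whole cluster goes right; preceding coda = ∅.
Syllabification: hy.flok.
The /f/ is in the onset of syllable 2 (/flok/).

2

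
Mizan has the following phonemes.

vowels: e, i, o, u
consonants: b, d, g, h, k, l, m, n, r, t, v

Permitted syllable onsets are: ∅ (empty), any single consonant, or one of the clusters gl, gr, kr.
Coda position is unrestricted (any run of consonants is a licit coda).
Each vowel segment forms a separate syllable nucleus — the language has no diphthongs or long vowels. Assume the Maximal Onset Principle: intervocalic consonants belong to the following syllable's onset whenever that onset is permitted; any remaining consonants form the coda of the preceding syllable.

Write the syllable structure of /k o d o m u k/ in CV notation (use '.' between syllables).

CV.CV.CVC

The vowels are o, o, u — 3 nuclei, so 3 syllables.
Between /o/ (V1) and /o/ (V2): just /d/ — single C goes to the following onset.
Between /o/ (V2) and /u/ (V3): /m/ → onset of the next syllable (single consonants are always licit onsets).
Putting it together: ko.do.muk.
Mapping each syllable to C/V: /ko/ → CV, /do/ → CV, /muk/ → CVC.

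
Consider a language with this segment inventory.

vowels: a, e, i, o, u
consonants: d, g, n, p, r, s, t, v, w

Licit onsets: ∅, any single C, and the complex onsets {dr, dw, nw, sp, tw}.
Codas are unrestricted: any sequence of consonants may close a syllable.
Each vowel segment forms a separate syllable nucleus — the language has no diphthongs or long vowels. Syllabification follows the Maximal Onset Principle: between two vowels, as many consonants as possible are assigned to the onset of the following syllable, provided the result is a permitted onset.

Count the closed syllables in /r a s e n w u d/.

Vowels present: a, e, u; each is a nucleus, giving 3 syllables.
σ1/σ2 boundary: /s/ is a single consonant, so it becomes the next onset.
σ2/σ3 boundary: /nw/ — entire cluster is a permitted onset → onset /nw/, coda ∅.
So the parse is ra.se.nwud.
Classifying each syllable: /ra/ (open), /se/ (open), /nwud/ (closed).
Closed syllables: 1.

1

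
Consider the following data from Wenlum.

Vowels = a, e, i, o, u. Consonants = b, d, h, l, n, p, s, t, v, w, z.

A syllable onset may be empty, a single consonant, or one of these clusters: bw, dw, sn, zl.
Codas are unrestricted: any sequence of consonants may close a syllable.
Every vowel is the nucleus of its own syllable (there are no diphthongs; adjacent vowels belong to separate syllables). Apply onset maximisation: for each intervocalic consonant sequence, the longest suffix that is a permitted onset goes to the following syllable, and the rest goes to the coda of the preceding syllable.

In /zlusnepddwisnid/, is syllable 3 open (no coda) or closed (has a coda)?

open

The vowels are u, e, i, i — 4 nuclei, so 4 syllables.
V1 /u/ – V2 /e/: cluster /sn/ — /sn/ is itself a permitted onset, so the whole cluster goes right; preceding coda = ∅.
V2 /e/ – V3 /i/: /pddw/; trying suffixes from longest down, /dw/ is the first permitted one, so coda /pd/ | onset /dw/.
V3 /i/ – V4 /i/: cluster /sn/ — /sn/ is itself a permitted onset, so the whole cluster goes right; preceding coda = ∅.
So the parse is zlu.snepd.dwi.snid.
Syllable 3 is /dwi/; it ends in its nucleus with no coda, so it is open.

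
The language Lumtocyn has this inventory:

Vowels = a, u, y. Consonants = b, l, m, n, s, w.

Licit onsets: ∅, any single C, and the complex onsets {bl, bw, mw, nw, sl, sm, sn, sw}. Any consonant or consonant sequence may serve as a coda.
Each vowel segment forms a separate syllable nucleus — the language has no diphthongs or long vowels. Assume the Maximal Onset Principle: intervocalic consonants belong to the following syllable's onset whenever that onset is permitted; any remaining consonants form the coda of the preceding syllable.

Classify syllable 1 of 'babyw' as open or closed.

open

Nuclei (vowels): a, y → 2 syllables.
Between /a/ (V1) and /y/ (V2): just /b/ — single C goes to the following onset.
Syllabification: ba.byw.
Syllable 1 is /ba/; it ends in its nucleus with no coda, so it is open.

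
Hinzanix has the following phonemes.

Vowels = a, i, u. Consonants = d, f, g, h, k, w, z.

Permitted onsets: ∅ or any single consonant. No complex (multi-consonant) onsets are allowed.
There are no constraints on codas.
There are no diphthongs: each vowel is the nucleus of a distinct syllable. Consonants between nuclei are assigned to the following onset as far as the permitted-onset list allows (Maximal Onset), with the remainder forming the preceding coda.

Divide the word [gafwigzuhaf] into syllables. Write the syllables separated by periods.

gaf.wig.zu.haf

The vowels are a, i, u, a — 4 nuclei, so 4 syllables.
V1 /a/ – V2 /i/: cluster /fw/ — the longest permitted-onset suffix is /w/; onset = /w/, preceding coda = /f/.
V2 /i/ – V3 /u/: /gz/; trying suffixes from longest down, /z/ is the first permitted one, so coda /g/ | onset /z/.
V3 /u/ – V4 /a/: /h/ is a single consonant, so it becomes the next onset.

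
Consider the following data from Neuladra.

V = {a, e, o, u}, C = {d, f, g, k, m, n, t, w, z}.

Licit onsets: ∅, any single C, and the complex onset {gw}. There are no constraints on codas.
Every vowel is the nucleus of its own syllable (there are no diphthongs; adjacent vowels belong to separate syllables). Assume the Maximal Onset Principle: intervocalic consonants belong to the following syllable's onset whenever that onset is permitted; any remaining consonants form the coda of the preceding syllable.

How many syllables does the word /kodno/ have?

Nuclei (vowels): o, o → 2 syllables.

2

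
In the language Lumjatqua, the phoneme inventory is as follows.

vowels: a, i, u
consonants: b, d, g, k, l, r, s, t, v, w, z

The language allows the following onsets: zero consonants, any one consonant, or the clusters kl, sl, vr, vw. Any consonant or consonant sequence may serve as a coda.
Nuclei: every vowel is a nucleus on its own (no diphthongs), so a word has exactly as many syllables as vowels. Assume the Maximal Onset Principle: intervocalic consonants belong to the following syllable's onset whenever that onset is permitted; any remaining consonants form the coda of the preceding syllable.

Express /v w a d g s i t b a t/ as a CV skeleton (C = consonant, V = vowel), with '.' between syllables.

CCVCC.CVC.CVC

Nuclei (vowels): a, i, a → 3 syllables.
V1 /a/ – V2 /i/: /dgs/ — longest licit onset from the right is /s/, leaving /dg/ as coda.
V2 /i/ – V3 /a/: /tb/; trying suffixes from longest down, /b/ is the first permitted one, so coda /t/ | onset /b/.
Syllabification: vwadg.sit.bat.
Mapping each syllable to C/V: /vwadg/ → CCVCC, /sit/ → CVC, /bat/ → CVC.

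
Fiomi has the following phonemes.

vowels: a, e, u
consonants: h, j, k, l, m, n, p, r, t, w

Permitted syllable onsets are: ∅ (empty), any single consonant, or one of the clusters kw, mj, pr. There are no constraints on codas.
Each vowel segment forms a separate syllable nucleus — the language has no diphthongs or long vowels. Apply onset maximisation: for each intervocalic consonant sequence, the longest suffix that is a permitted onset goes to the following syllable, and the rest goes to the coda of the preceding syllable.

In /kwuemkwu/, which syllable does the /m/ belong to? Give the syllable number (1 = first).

The vowels are u, e, u — 3 nuclei, so 3 syllables.
σ1/σ2 boundary: hiatus — the boundary sits between the two vowels.
σ2/σ3 boundary: /mkw/ — longest licit onset from the right is /kw/, leaving /m/ as coda.
So the parse is kwu.em.kwu.
The /m/ is in the coda of syllable 2 (/em/).

2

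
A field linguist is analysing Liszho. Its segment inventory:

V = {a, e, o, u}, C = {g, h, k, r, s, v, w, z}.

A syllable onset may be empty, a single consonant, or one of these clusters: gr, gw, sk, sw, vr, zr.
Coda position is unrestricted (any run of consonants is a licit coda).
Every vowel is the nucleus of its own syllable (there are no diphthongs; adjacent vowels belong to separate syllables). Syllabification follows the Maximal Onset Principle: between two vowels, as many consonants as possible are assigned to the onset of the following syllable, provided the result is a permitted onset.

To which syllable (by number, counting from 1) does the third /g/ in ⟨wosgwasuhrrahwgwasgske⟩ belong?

5

The vowels are o, a, u, a, a, e — 6 nuclei, so 6 syllables.
/o…a/ gap (V1→V2): /sgw/ — longest licit onset from the right is /gw/, leaving /s/ as coda.
/a…u/ gap (V2→V3): /s/ is a single consonant, so it becomes the next onset.
/u…a/ gap (V3→V4): cluster /hrr/ — the longest permitted-onset suffix is /r/; onset = /r/, preceding coda = /hr/.
/a…a/ gap (V4→V5): /hwgw/; trying suffixes from longest down, /gw/ is the first permitted one, so coda /hw/ | onset /gw/.
/a…e/ gap (V5→V6): cluster /sgsk/ — the longest permitted-onset suffix is /sk/; onset = /sk/, preceding coda = /sg/.
Result: wos.gwa.suhr.rahw.gwasg.ske.
The third /g/ is in the coda of syllable 5 (/gwasg/).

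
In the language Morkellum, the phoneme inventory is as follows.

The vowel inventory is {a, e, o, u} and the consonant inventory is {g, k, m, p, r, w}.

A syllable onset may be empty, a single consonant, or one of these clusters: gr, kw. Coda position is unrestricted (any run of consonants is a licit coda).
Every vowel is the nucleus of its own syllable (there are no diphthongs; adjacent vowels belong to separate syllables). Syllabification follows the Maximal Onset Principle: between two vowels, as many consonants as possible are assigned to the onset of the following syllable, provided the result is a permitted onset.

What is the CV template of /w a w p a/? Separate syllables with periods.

The vowels are a, a — 2 nuclei, so 2 syllables.
σ1/σ2 boundary: /wp/ splits as /w/ + /p/ (/p/ is the longest suffix that is a licit onset).
Syllabification: waw.pa.
Mapping each syllable to C/V: /waw/ → CVC, /pa/ → CV.

CVC.CV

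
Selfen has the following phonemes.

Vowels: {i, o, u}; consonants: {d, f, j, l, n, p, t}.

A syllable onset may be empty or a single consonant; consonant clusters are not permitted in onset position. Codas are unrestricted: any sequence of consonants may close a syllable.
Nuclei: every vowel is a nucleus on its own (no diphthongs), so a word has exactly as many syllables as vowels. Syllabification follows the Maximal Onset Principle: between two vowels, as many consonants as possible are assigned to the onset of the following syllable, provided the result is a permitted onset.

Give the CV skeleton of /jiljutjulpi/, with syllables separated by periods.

Nuclei (vowels): i, u, u, i → 4 syllables.
/i…u/ gap (V1→V2): /lj/ — longest licit onset from the right is /j/, leaving /l/ as coda.
/u…u/ gap (V2→V3): /tj/ — longest licit onset from the right is /j/, leaving /t/ as coda.
/u…i/ gap (V3→V4): /lp/ splits as /l/ + /p/ (/p/ is the longest suffix that is a licit onset).
So the parse is jil.jut.jul.pi.
Mapping each syllable to C/V: /jil/ → CVC, /jut/ → CVC, /jul/ → CVC, /pi/ → CV.

CVC.CVC.CVC.CV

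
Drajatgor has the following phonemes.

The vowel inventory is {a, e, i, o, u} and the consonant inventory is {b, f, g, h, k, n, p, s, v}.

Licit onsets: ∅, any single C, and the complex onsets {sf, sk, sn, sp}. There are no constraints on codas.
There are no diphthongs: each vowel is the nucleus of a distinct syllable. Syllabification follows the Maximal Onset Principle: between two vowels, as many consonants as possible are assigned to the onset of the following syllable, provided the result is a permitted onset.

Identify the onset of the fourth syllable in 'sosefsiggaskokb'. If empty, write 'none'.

The vowels are o, e, i, a, o — 5 nuclei, so 5 syllables.
Between /o/ (V1) and /e/ (V2): /s/ → onset of the next syllable (single consonants are always licit onsets).
Between /e/ (V2) and /i/ (V3): cluster /fs/ — the longest permitted-onset suffix is /s/; onset = /s/, preceding coda = /f/.
Between /i/ (V3) and /a/ (V4): /gg/ — longest licit onset from the right is /g/, leaving /g/ as coda.
Between /a/ (V4) and /o/ (V5): /sk/ is a licit onset in full, so it all attaches to the next syllable.
So the parse is so.sef.sig.ga.skokb.
Syllable 4 is /ga/: onset /g/, nucleus /a/, coda ∅.

g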